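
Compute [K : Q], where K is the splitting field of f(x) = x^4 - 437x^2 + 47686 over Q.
[K : Q] = 4

Solving the quadratic in x^2: x^2 = (437 ± √(437^2 - 4·47686))/2 = (437 ± √225)/2 = (437 ± 15)/2, giving x^2 = 226 or x^2 = 211. So f(x) = (x^2 - 226)(x^2 - 211) and the roots of f are ±√226, ±√211. Hence the splitting field is K = Q(√226, √211). Since 226 and 211 are distinct squarefree integers > 1, their product 47686 is not a perfect square, so √211 ∉ Q(√226). By the tower law [K:Q] = [Q(√226,√211):Q(√226)] · [Q(√226):Q] = 2 · 2 = 4.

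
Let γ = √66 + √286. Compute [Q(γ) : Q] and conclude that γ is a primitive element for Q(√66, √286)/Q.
[Q(γ) : Q] = 4 (equivalently, Q(γ) = Q(√66, √286))

Obviously Q(γ) ⊆ Q(√66, √286), and [Q(√66, √286):Q] = 4 (since 66, 286 are distinct squarefree integers > 1 with 18876 not a perfect square). To show equality we compute the minimal polynomial of γ. From γ = √66 + √286: γ^2 = 66 + 2√(18876) + 286 = 352 + 2√(18876), so γ^2 - 352 = 2√(18876); squaring, (γ^2 - 352)^2 = 4·18876, i.e. γ^4 - 704γ^2 + 123904 - 75504 = 0, i.e. γ^4 - 704γ^2 + 48400 = 0. So γ is a root of x^4 - 704x^2 + 48400. This polynomial is irreducible over Q: it has no rational root (each ±√66 ± √286 is irrational), and any factorization into two quadratics over Q would force √(18876) ∈ Q (pairing opposite roots) or √66, √286 ∈ Q (other pairings), all impossible. Hence [Q(γ):Q] = 4 = [Q(√66, √286):Q], so Q(γ) = Q(√66, √286).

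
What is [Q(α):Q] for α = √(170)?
[Q(α):Q] = 2

[Q(α):Q] equals the degree of the minimal polynomial of α. Here α^2 = 170 and x^2 - 170 is irreducible (d = 170 is squarefree, ≠ 1, hence not a square), so deg(m_α) = 2. Thus [Q(α):Q] = 2.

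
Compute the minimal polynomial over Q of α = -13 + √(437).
m_α(x) = x^2 + 26x - 268

From α + 13 = √(437), squaring gives (α + 13)^2 = 437, i.e. α^2 + 26α + 169 = 437, so α^2 + 26α - 268 = 0. The discriminant of x^2 + 26x - 268 is (26)^2 - 4·(-268) = 676 + 1072 = 1748, and 4·(437) is not a perfect square in Q since 437 is squarefree and ≠ 1. Hence x^2 + 26x - 268 is irreducible over Q and is the minimal polynomial of α.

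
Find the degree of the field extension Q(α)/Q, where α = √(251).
[Q(α):Q] = 2

[Q(α):Q] equals the degree of the minimal polynomial of α. Here α^2 = 251 and x^2 - 251 is irreducible (d = 251 is squarefree, ≠ 1, hence not a square), so deg(m_α) = 2. Thus [Q(α):Q] = 2.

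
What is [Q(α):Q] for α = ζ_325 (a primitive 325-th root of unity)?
[Q(α):Q] = 240

The minimal polynomial of ζ_325 over Q is the 325-th cyclotomic polynomial Φ_325(x), which is irreducible over Q and has degree φ(325) = 240. Hence [Q(α):Q] = φ(325) = 240.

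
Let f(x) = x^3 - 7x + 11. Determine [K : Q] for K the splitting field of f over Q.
[K : Q] = 6

By the rational root test, any rational root of the monic integer polynomial f(x) = x^3 - 7x + 11 must be an integer dividing the constant term 11, i.e. one of ±{1, 11}. Evaluating: f(1) = 5, f(-1) = 17, f(11) = 1265, f(-11) = -1243; none is 0, so f has no rational root and is therefore irreducible over Q (a cubic with no linear factor over a field is irreducible). For an irreducible cubic, the Galois group is A_3 or S_3 according as the discriminant disc(f) = -4a^3 - 27b^2 = -4·(-7)^3 - 27·(11)^2 = -1895 is or is not a square in Q. Here disc(f) = -1895 is not a perfect square in Q, so the Galois group of f over Q is not contained in A_3 and must be all of S_3. The splitting field has degree |S_3| = 6 over Q, so [K : Q] = 6.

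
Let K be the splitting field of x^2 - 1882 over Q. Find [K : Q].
[K : Q] = 2

f(x) = x^2 - 1882 factors as (x - √1882)(x + √1882). The splitting field is K = Q(√1882). Since 1882 is squarefree and > 1, it is not a perfect square, so x^2 - 1882 is irreducible over Q and [Q(√1882) : Q] = 2. Hence [K : Q] = 2.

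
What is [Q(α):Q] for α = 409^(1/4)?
[Q(α):Q] = 4

α is a root of x^4 - 409. By Eisenstein's criterion at the prime p = 409 (which divides the constant term 409 but p^2 = 167281 does not, since 409 is squarefree), x^4 - 409 is irreducible over Q. Hence [Q(α):Q] = 4.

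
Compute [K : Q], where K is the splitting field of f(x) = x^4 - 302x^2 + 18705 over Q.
[K : Q] = 4

Solving the quadratic in x^2: x^2 = (302 ± √(302^2 - 4·18705))/2 = (302 ± √16384)/2 = (302 ± 128)/2, giving x^2 = 87 or x^2 = 215. So f(x) = (x^2 - 87)(x^2 - 215) and the roots of f are ±√87, ±√215. Hence the splitting field is K = Q(√87, √215). Since 87 and 215 are distinct squarefree integers > 1, their product 18705 is not a perfect square, so √215 ∉ Q(√87). By the tower law [K:Q] = [Q(√87,√215):Q(√87)] · [Q(√87):Q] = 2 · 2 = 4.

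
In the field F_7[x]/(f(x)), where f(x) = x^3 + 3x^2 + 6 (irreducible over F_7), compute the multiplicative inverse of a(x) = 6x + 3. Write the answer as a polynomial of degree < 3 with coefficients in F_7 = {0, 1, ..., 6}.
a(x)^(-1) ≡ 2x^2 + 5x + 1 (mod f(x))

Since f is irreducible over F_7, F_7[x]/(f) is a field and a(x) ≠ 0 has an inverse. Apply the extended Euclidean algorithm to f(x) and a(x) in F_7[x]: f(x) = (6x^2 + x + 3)·a(x) + (4). The last nonzero remainder is the constant 4 = gcd(f, a) in F_7. Back-substituting through the division chain expresses 4 = s(x)·a(x) + t(x)·f(x) with s(x) ≡ x^2 + 6x + 4 (mod f), so (x^2 + 6x + 4)·a(x) ≡ 4 (mod f). Multiplying by 4^(-1) ≡ 2 in F_7 gives a(x)^(-1) ≡ 2·(x^2 + 6x + 4) ≡ 2x^2 + 5x + 1 (mod f). Check: (6x + 3)·(2x^2 + 5x + 1) = 5x^3 + x^2 + 3 ≡ 1 (mod x^3 + 3x^2 + 6).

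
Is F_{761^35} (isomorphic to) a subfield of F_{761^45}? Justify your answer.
No: F_{761^35} is not a subfield of F_{761^45}

F_{p^m} embeds in F_{p^n} iff m | n. Here 35 ∤ 45 (since 45 = 1·35 + 10 with remainder 10 ≠ 0), so F_{761^35} is not a subfield of F_{761^45}. Equivalently: if it were, the tower law would give 35 = [F_{761^35}:F_761] dividing [F_{761^45}:F_761] = 45, contradiction.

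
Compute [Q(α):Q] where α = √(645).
[Q(α):Q] = 2

[Q(α):Q] equals the degree of the minimal polynomial of α. Here α^2 = 645 and x^2 - 645 is irreducible (d = 645 is squarefree, ≠ 1, hence not a square), so deg(m_α) = 2. Thus [Q(α):Q] = 2.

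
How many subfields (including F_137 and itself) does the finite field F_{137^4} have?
F_{137^4} has 3 subfields

The subfields of F_{p^n} are exactly the fields F_{p^d} for d | n (each is the fixed field of the unique index-d subgroup of Gal(F_{p^n}/F_p) ≅ Z/nZ). The divisors of n = 4 are {1, 2, 4}, giving 3 subfields: F_{137^1}, F_{137^2}, F_{137^4}.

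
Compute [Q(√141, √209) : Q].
[Q(√141, √209) : Q] = 4

[Q(√141):Q] = 2 (min poly x^2 - 141, irreducible since 141 is squarefree > 1). For the top step, suppose √209 ∈ Q(√141), say √209 = c + d√141 with c, d ∈ Q. Squaring: 209 = c^2 + 141d^2 + 2cd√141. Since √141 ∉ Q this forces 2cd = 0. If d = 0 then √209 = c ∈ Q, contradicting 209 squarefree > 1. If c = 0 then 209 = 141d^2, so 141·209 = (141d)^2 is a perfect square in Q — but 141·209 = 29469 is not a perfect square (since 141 and 209 are distinct squarefree integers). Contradiction. Hence √209 ∉ Q(√141), so x^2 - 209 stays irreducible over Q(√141) and [Q(√141, √209) : Q(√141)] = 2. By the tower law, [Q(√141, √209) : Q] = 2 · 2 = 4.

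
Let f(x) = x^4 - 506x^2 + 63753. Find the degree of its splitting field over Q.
[K : Q] = 4

Solving the quadratic in x^2: x^2 = (506 ± √(506^2 - 4·63753))/2 = (506 ± √1024)/2 = (506 ± 32)/2, giving x^2 = 237 or x^2 = 269. So f(x) = (x^2 - 237)(x^2 - 269) and the roots of f are ±√237, ±√269. Hence the splitting field is K = Q(√237, √269). Since 237 and 269 are distinct squarefree integers > 1, their product 63753 is not a perfect square, so √269 ∉ Q(√237). By the tower law [K:Q] = [Q(√237,√269):Q(√237)] · [Q(√237):Q] = 2 · 2 = 4.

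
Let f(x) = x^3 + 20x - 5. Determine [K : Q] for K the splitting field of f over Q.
[K : Q] = 6

By the rational root test, any rational root of the monic integer polynomial f(x) = x^3 + 20x - 5 must be an integer dividing the constant term -5, i.e. one of ±{1, 5}. Evaluating: f(1) = 16, f(-1) = -26, f(5) = 220, f(-5) = -230; none is 0, so f has no rational root and is therefore irreducible over Q (a cubic with no linear factor over a field is irreducible). For an irreducible cubic, the Galois group is A_3 or S_3 according as the discriminant disc(f) = -4a^3 - 27b^2 = -4·(20)^3 - 27·(-5)^2 = -32675 is or is not a square in Q. Here disc(f) = -32675 is not a perfect square in Q, so the Galois group of f over Q is not contained in A_3 and must be all of S_3. The splitting field has degree |S_3| = 6 over Q, so [K : Q] = 6.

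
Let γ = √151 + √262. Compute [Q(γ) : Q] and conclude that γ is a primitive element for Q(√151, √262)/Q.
[Q(γ) : Q] = 4 (equivalently, Q(γ) = Q(√151, √262))

Obviously Q(γ) ⊆ Q(√151, √262), and [Q(√151, √262):Q] = 4 (since 151, 262 are distinct squarefree integers > 1 with 39562 not a perfect square). To show equality we compute the minimal polynomial of γ. From γ = √151 + √262: γ^2 = 151 + 2√(39562) + 262 = 413 + 2√(39562), so γ^2 - 413 = 2√(39562); squaring, (γ^2 - 413)^2 = 4·39562, i.e. γ^4 - 826γ^2 + 170569 - 158248 = 0, i.e. γ^4 - 826γ^2 + 12321 = 0. So γ is a root of x^4 - 826x^2 + 12321. This polynomial is irreducible over Q: it has no rational root (each ±√151 ± √262 is irrational), and any factorization into two quadratics over Q would force √(39562) ∈ Q (pairing opposite roots) or √151, √262 ∈ Q (other pairings), all impossible. Hence [Q(γ):Q] = 4 = [Q(√151, √262):Q], so Q(γ) = Q(√151, √262).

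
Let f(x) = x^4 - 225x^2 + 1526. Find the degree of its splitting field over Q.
[K : Q] = 4

Solving the quadratic in x^2: x^2 = (225 ± √(225^2 - 4·1526))/2 = (225 ± √44521)/2 = (225 ± 211)/2, giving x^2 = 218 or x^2 = 7. So f(x) = (x^2 - 218)(x^2 - 7) and the roots of f are ±√218, ±√7. Hence the splitting field is K = Q(√218, √7). Since 218 and 7 are distinct squarefree integers > 1, their product 1526 is not a perfect square, so √7 ∉ Q(√218). By the tower law [K:Q] = [Q(√218,√7):Q(√218)] · [Q(√218):Q] = 2 · 2 = 4.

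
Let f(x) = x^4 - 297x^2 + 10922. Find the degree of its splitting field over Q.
[K : Q] = 4

Solving the quadratic in x^2: x^2 = (297 ± √(297^2 - 4·10922))/2 = (297 ± √44521)/2 = (297 ± 211)/2, giving x^2 = 43 or x^2 = 254. So f(x) = (x^2 - 43)(x^2 - 254) and the roots of f are ±√43, ±√254. Hence the splitting field is K = Q(√43, √254). Since 43 and 254 are distinct squarefree integers > 1, their product 10922 is not a perfect square, so √254 ∉ Q(√43). By the tower law [K:Q] = [Q(√43,√254):Q(√43)] · [Q(√43):Q] = 2 · 2 = 4.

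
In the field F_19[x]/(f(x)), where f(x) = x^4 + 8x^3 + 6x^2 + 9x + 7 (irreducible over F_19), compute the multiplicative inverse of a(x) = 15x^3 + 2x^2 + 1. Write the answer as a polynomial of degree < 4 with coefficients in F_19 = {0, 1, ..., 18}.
a(x)^(-1) ≡ 15x^3 + 3x^2 + 6x + 5 (mod f(x))

Since f is irreducible over F_19, F_19[x]/(f) is a field and a(x) ≠ 0 has an inverse. Apply the extended Euclidean algorithm to f(x) and a(x) in F_19[x]: f(x) = (14x + 5)·a(x) + (15x^2 + 14x + 2);  a(x) = (x + 3)·(15x^2 + 14x + 2) + (13x + 14);  (15x^2 + 14x + 2) = (7x + 14)·(13x + 14) + (15). The last nonzero remainder is the constant 15 = gcd(f, a) in F_19. Back-substituting through the division chain expresses 15 = s(x)·a(x) + t(x)·f(x) with s(x) ≡ 16x^3 + 7x^2 + 14x + 18 (mod f), so (16x^3 + 7x^2 + 14x + 18)·a(x) ≡ 15 (mod f). Multiplying by 15^(-1) ≡ 14 in F_19 gives a(x)^(-1) ≡ 14·(16x^3 + 7x^2 + 14x + 18) ≡ 15x^3 + 3x^2 + 6x + 5 (mod f). Check: (15x^3 + 2x^2 + 1)·(15x^3 + 3x^2 + 6x + 5) = 16x^6 + 18x^5 + x^4 + 7x^3 + 13x^2 + 6x + 5 ≡ 1 (mod x^4 + 8x^3 + 6x^2 + 9x + 7).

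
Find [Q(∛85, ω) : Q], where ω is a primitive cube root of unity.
[Q(∛85, ω) : Q] = 6

[Q(∛85):Q] = 3 (min poly x^3 - 85, irreducible since 85 is not a perfect cube). [Q(ω):Q] = 2 (min poly x^2 + x + 1). Since Q(∛85) ⊂ R and ω ∉ R, we have ω ∉ Q(∛85), so x^2 + x + 1 remains irreducible over Q(∛85) and [Q(∛85, ω) : Q(∛85)] = 2. By the tower law, [Q(∛85, ω) : Q] = 3 · 2 = 6. (In fact Q(∛85, ω) is the splitting field of x^3 - 85 over Q.)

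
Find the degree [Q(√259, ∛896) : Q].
[Q(√259, ∛896) : Q] = 6

Let L = Q(√259, ∛896). Since Q(√259) ⊂ L and [Q(√259):Q] = 2, the tower law gives 2 | [L:Q]. Likewise Q(∛896) ⊂ L with [Q(∛896):Q] = 3 (because 896 is not a perfect cube), so 3 | [L:Q]. As gcd(2,3) = 1, [L:Q] is divisible by 6. Conversely L is generated over Q by √259 and ∛896, so [L:Q] ≤ 2·3 = 6. Therefore [Q(√259, ∛896) : Q] = 6.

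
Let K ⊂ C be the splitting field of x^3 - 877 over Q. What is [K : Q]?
[K : Q] = 6

The roots of x^3 - 877 are ∛877, ω∛877, ω^2∛877 where ω = e^(2πi/3) is a primitive cube root of unity, so K = Q(∛877, ω). Now [Q(∛877):Q] = 3 (since 877 is not a perfect cube, x^3 - 877 is irreducible) and [Q(ω):Q] = 2. Both 2 and 3 divide [K:Q], and [K:Q] ≤ 3·2 = 6, so [K:Q] = 6. (Equivalently: Q(∛877) ⊂ R but ω ∉ R, so [K : Q(∛877)] = 2.)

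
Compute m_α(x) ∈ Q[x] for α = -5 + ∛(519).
m_α(x) = x^3 + 15x^2 + 75x - 394

Set β = α + 5 = ∛(519), so β^3 = 519. Then (α + 5)^3 - 519 = 0, i.e. α is a root of g(x) = (x + 5)^3 - 519 = x^3 + 15x^2 + 75x - 394. Since g(x) = h(x + 5) where h(x) = x^3 - 519, and h is irreducible over Q (because 519 is not a perfect cube, so h has no rational root, and a monic cubic with no rational root is irreducible), g is also irreducible (irreducibility is preserved under the substitution x → x + 5). Hence m_α(x) = x^3 + 15x^2 + 75x - 394.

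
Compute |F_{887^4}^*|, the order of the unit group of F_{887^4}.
|F_{887^4}^*| = 619005459360

F_{887^4} has 887^4 = 619005459361 elements; its multiplicative group consists of all nonzero elements, so |F_{887^4}^*| = 619005459361 - 1 = 619005459360. (It is cyclic since any finite subgroup of the multiplicative group of a field is cyclic.)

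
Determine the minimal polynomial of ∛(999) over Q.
m_α(x) = x^3 - 999

α satisfies α^3 = 999, so x^3 - 999 annihilates α. By the rational root test, a rational root p/q (in lowest terms) of x^3 - 999 would satisfy p^3 = 999 q^3, forcing q = 1 and p^3 = 999; but 999 is not a perfect cube, contradiction. A monic cubic over Q with no rational root is irreducible (any nontrivial factorization would include a linear factor). Hence x^3 - 999 is the minimal polynomial of α, and in particular [Q(α):Q] = 3.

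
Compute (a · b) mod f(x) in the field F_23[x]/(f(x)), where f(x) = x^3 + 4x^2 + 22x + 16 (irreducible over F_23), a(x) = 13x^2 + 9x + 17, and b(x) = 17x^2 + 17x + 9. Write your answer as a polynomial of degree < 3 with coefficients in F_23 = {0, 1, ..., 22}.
a · b ≡ 14x^2 + 4x + 10 (mod f(x))

Multiply in F_23[x]: a(x)·b(x) = (13x^2 + 9x + 17)·(17x^2 + 17x + 9) = 14x^4 + 6x^3 + 7x^2 + 2x + 15. This has degree ≥ 3, so divide by f(x) over F_23: 14x^4 + 6x^3 + 7x^2 + 2x + 15 = (14x + 19)·(x^3 + 4x^2 + 22x + 16) + (14x^2 + 4x + 10). Hence a·b ≡ 14x^2 + 4x + 10 (mod f). (F_23[x]/(f) is a field with 23^3 = 12167 elements since f is irreducible of degree 3.)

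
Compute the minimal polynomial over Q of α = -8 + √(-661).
m_α(x) = x^2 + 16x + 725

From α + 8 = √(-661), squaring gives (α + 8)^2 = -661, i.e. α^2 + 16α + 64 = -661, so α^2 + 16α + 725 = 0. The discriminant of x^2 + 16x + 725 is (16)^2 - 4·(725) = 256 - 2900 = -2644, and 4·(-661) is not a perfect square in Q since -661 is squarefree and ≠ 1. Hence x^2 + 16x + 725 is irreducible over Q and is the minimal polynomial of α.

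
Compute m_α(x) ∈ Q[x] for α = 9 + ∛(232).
m_α(x) = x^3 - 27x^2 + 243x - 961

Set β = α - 9 = ∛(232), so β^3 = 232. Then (α - 9)^3 - 232 = 0, i.e. α is a root of g(x) = (x - 9)^3 - 232 = x^3 - 27x^2 + 243x - 961. Since g(x) = h(x - 9) where h(x) = x^3 - 232, and h is irreducible over Q (because 232 is not a perfect cube, so h has no rational root, and a monic cubic with no rational root is irreducible), g is also irreducible (irreducibility is preserved under the substitution x → x - 9). Hence m_α(x) = x^3 - 27x^2 + 243x - 961.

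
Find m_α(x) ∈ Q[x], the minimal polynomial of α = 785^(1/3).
m_α(x) = x^3 - 785

α satisfies α^3 = 785, so x^3 - 785 annihilates α. By the rational root test, a rational root p/q (in lowest terms) of x^3 - 785 would satisfy p^3 = 785 q^3, forcing q = 1 and p^3 = 785; but 785 is not a perfect cube, contradiction. A monic cubic over Q with no rational root is irreducible (any nontrivial factorization would include a linear factor). Hence x^3 - 785 is the minimal polynomial of α, and in particular [Q(α):Q] = 3.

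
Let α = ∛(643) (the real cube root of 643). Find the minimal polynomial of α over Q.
m_α(x) = x^3 - 643

α satisfies α^3 = 643, so x^3 - 643 annihilates α. By the rational root test, a rational root p/q (in lowest terms) of x^3 - 643 would satisfy p^3 = 643 q^3, forcing q = 1 and p^3 = 643; but 643 is not a perfect cube, contradiction. A monic cubic over Q with no rational root is irreducible (any nontrivial factorization would include a linear factor). Hence x^3 - 643 is the minimal polynomial of α, and in particular [Q(α):Q] = 3.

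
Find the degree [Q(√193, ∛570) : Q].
[Q(√193, ∛570) : Q] = 6

Let L = Q(√193, ∛570). Since Q(√193) ⊂ L and [Q(√193):Q] = 2, the tower law gives 2 | [L:Q]. Likewise Q(∛570) ⊂ L with [Q(∛570):Q] = 3 (because 570 is not a perfect cube), so 3 | [L:Q]. As gcd(2,3) = 1, [L:Q] is divisible by 6. Conversely L is generated over Q by √193 and ∛570, so [L:Q] ≤ 2·3 = 6. Therefore [Q(√193, ∛570) : Q] = 6.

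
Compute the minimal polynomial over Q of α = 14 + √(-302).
m_α(x) = x^2 - 28x + 498

From α - 14 = √(-302), squaring gives (α - 14)^2 = -302, i.e. α^2 - 28α + 196 = -302, so α^2 - 28α + 498 = 0. The discriminant of x^2 - 28x + 498 is (-28)^2 - 4·(498) = 784 - 1992 = -1208, and 4·(-302) is not a perfect square in Q since -302 is squarefree and ≠ 1. Hence x^2 - 28x + 498 is irreducible over Q and is the minimal polynomial of α.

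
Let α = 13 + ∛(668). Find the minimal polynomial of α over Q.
m_α(x) = x^3 - 39x^2 + 507x - 2865

Set β = α - 13 = ∛(668), so β^3 = 668. Then (α - 13)^3 - 668 = 0, i.e. α is a root of g(x) = (x - 13)^3 - 668 = x^3 - 39x^2 + 507x - 2865. Since g(x) = h(x - 13) where h(x) = x^3 - 668, and h is irreducible over Q (because 668 is not a perfect cube, so h has no rational root, and a monic cubic with no rational root is irreducible), g is also irreducible (irreducibility is preserved under the substitution x → x - 13). Hence m_α(x) = x^3 - 39x^2 + 507x - 2865.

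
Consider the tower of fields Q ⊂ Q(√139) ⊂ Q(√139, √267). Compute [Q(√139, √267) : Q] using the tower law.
[Q(√139, √267) : Q] = 4

[Q(√139):Q] = 2 (min poly x^2 - 139, irreducible since 139 is squarefree > 1). For the top step, suppose √267 ∈ Q(√139), say √267 = c + d√139 with c, d ∈ Q. Squaring: 267 = c^2 + 139d^2 + 2cd√139. Since √139 ∉ Q this forces 2cd = 0. If d = 0 then √267 = c ∈ Q, contradicting 267 squarefree > 1. If c = 0 then 267 = 139d^2, so 139·267 = (139d)^2 is a perfect square in Q — but 139·267 = 37113 is not a perfect square (since 139 and 267 are distinct squarefree integers). Contradiction. Hence √267 ∉ Q(√139), so x^2 - 267 stays irreducible over Q(√139) and [Q(√139, √267) : Q(√139)] = 2. By the tower law, [Q(√139, √267) : Q] = 2 · 2 = 4.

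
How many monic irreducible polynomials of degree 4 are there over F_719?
There are 66812039640 monic irreducible polynomials of degree 4 over F_719

Each element of F_{719^4} that lies in no proper subfield is a root of exactly one monic irreducible of degree 4 over F_719, and each such polynomial has 4 distinct roots in F_{719^4}. By Möbius inversion the count is N_719(4) = (1/4) Σ_{d|4} μ(4/d) · 719^d = (1/4)(μ(4)·719^1 + μ(2)·719^2 + μ(1)·719^4) = 267248158560/4 = 66812039640.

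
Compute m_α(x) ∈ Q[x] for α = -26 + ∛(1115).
m_α(x) = x^3 + 78x^2 + 2028x + 16461

Set β = α + 26 = ∛(1115), so β^3 = 1115. Then (α + 26)^3 - 1115 = 0, i.e. α is a root of g(x) = (x + 26)^3 - 1115 = x^3 + 78x^2 + 2028x + 16461. Since g(x) = h(x + 26) where h(x) = x^3 - 1115, and h is irreducible over Q (because 1115 is not a perfect cube, so h has no rational root, and a monic cubic with no rational root is irreducible), g is also irreducible (irreducibility is preserved under the substitution x → x + 26). Hence m_α(x) = x^3 + 78x^2 + 2028x + 16461.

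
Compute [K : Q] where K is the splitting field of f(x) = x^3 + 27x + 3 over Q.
[K : Q] = 6

By the rational root test, any rational root of the monic integer polynomial f(x) = x^3 + 27x + 3 must be an integer dividing the constant term 3, i.e. one of ±{1, 3}. Evaluating: f(1) = 31, f(-1) = -25, f(3) = 111, f(-3) = -105; none is 0, so f has no rational root and is therefore irreducible over Q (a cubic with no linear factor over a field is irreducible). For an irreducible cubic, the Galois group is A_3 or S_3 according as the discriminant disc(f) = -4a^3 - 27b^2 = -4·(27)^3 - 27·(3)^2 = -78975 is or is not a square in Q. Here disc(f) = -78975 is not a perfect square in Q, so the Galois group of f over Q is not contained in A_3 and must be all of S_3. The splitting field has degree |S_3| = 6 over Q, so [K : Q] = 6.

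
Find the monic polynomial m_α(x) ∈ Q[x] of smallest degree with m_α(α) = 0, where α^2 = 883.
m_α(x) = x^2 - 883

α satisfies α^2 - 883 = 0, so x^2 - 883 annihilates α. Since d = 883 is squarefree and ≠ 1, it is not a perfect square in Q, so x^2 - 883 has no rational root and is therefore irreducible over Q (a degree-2 polynomial over a field is irreducible iff it has no root). Hence m_α(x) = x^2 - 883.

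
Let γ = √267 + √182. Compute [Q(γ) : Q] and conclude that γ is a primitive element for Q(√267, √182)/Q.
[Q(γ) : Q] = 4 (equivalently, Q(γ) = Q(√267, √182))

Obviously Q(γ) ⊆ Q(√267, √182), and [Q(√267, √182):Q] = 4 (since 267, 182 are distinct squarefree integers > 1 with 48594 not a perfect square). To show equality we compute the minimal polynomial of γ. From γ = √267 + √182: γ^2 = 267 + 2√(48594) + 182 = 449 + 2√(48594), so γ^2 - 449 = 2√(48594); squaring, (γ^2 - 449)^2 = 4·48594, i.e. γ^4 - 898γ^2 + 201601 - 194376 = 0, i.e. γ^4 - 898γ^2 + 7225 = 0. So γ is a root of x^4 - 898x^2 + 7225. This polynomial is irreducible over Q: it has no rational root (each ±√267 ± √182 is irrational), and any factorization into two quadratics over Q would force √(48594) ∈ Q (pairing opposite roots) or √267, √182 ∈ Q (other pairings), all impossible. Hence [Q(γ):Q] = 4 = [Q(√267, √182):Q], so Q(γ) = Q(√267, √182).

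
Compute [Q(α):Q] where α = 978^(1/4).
[Q(α):Q] = 4

α is a root of x^4 - 978. By Eisenstein's criterion at the prime p = 2 (which divides the constant term 978 but p^2 = 4 does not, since 978 is squarefree), x^4 - 978 is irreducible over Q. Hence [Q(α):Q] = 4.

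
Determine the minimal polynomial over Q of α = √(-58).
m_α(x) = x^2 + 58

α satisfies α^2 + 58 = 0, so x^2 + 58 annihilates α. Since d = -58 is squarefree and ≠ 1, it is not a perfect square in Q, so x^2 + 58 has no rational root and is therefore irreducible over Q (a degree-2 polynomial over a field is irreducible iff it has no root). Hence m_α(x) = x^2 + 58.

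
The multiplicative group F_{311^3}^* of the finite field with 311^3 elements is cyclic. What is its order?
|F_{311^3}^*| = 30080230

F_{311^3} has 311^3 = 30080231 elements; its multiplicative group consists of all nonzero elements, so |F_{311^3}^*| = 30080231 - 1 = 30080230. (It is cyclic since any finite subgroup of the multiplicative group of a field is cyclic.)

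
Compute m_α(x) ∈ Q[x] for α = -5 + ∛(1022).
m_α(x) = x^3 + 15x^2 + 75x - 897

Set β = α + 5 = ∛(1022), so β^3 = 1022. Then (α + 5)^3 - 1022 = 0, i.e. α is a root of g(x) = (x + 5)^3 - 1022 = x^3 + 15x^2 + 75x - 897. Since g(x) = h(x + 5) where h(x) = x^3 - 1022, and h is irreducible over Q (because 1022 is not a perfect cube, so h has no rational root, and a monic cubic with no rational root is irreducible), g is also irreducible (irreducibility is preserved under the substitution x → x + 5). Hence m_α(x) = x^3 + 15x^2 + 75x - 897.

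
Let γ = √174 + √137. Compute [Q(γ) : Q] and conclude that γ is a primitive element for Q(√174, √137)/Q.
[Q(γ) : Q] = 4 (equivalently, Q(γ) = Q(√174, √137))

Obviously Q(γ) ⊆ Q(√174, √137), and [Q(√174, √137):Q] = 4 (since 174, 137 are distinct squarefree integers > 1 with 23838 not a perfect square). To show equality we compute the minimal polynomial of γ. From γ = √174 + √137: γ^2 = 174 + 2√(23838) + 137 = 311 + 2√(23838), so γ^2 - 311 = 2√(23838); squaring, (γ^2 - 311)^2 = 4·23838, i.e. γ^4 - 622γ^2 + 96721 - 95352 = 0, i.e. γ^4 - 622γ^2 + 1369 = 0. So γ is a root of x^4 - 622x^2 + 1369. This polynomial is irreducible over Q: it has no rational root (each ±√174 ± √137 is irrational), and any factorization into two quadratics over Q would force √(23838) ∈ Q (pairing opposite roots) or √174, √137 ∈ Q (other pairings), all impossible. Hence [Q(γ):Q] = 4 = [Q(√174, √137):Q], so Q(γ) = Q(√174, √137).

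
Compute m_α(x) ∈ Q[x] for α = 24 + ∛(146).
m_α(x) = x^3 - 72x^2 + 1728x - 13970

Set β = α - 24 = ∛(146), so β^3 = 146. Then (α - 24)^3 - 146 = 0, i.e. α is a root of g(x) = (x - 24)^3 - 146 = x^3 - 72x^2 + 1728x - 13970. Since g(x) = h(x - 24) where h(x) = x^3 - 146, and h is irreducible over Q (because 146 is not a perfect cube, so h has no rational root, and a monic cubic with no rational root is irreducible), g is also irreducible (irreducibility is preserved under the substitution x → x - 24). Hence m_α(x) = x^3 - 72x^2 + 1728x - 13970.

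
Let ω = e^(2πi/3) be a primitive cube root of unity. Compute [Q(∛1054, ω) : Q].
[Q(∛1054, ω) : Q] = 6

[Q(∛1054):Q] = 3 (min poly x^3 - 1054, irreducible since 1054 is not a perfect cube). [Q(ω):Q] = 2 (min poly x^2 + x + 1). Since Q(∛1054) ⊂ R and ω ∉ R, we have ω ∉ Q(∛1054), so x^2 + x + 1 remains irreducible over Q(∛1054) and [Q(∛1054, ω) : Q(∛1054)] = 2. By the tower law, [Q(∛1054, ω) : Q] = 3 · 2 = 6. (In fact Q(∛1054, ω) is the splitting field of x^3 - 1054 over Q.)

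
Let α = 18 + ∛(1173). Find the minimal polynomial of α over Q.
m_α(x) = x^3 - 54x^2 + 972x - 7005

Set β = α - 18 = ∛(1173), so β^3 = 1173. Then (α - 18)^3 - 1173 = 0, i.e. α is a root of g(x) = (x - 18)^3 - 1173 = x^3 - 54x^2 + 972x - 7005. Since g(x) = h(x - 18) where h(x) = x^3 - 1173, and h is irreducible over Q (because 1173 is not a perfect cube, so h has no rational root, and a monic cubic with no rational root is irreducible), g is also irreducible (irreducibility is preserved under the substitution x → x - 18). Hence m_α(x) = x^3 - 54x^2 + 972x - 7005.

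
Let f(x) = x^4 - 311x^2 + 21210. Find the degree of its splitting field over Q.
[K : Q] = 4

Solving the quadratic in x^2: x^2 = (311 ± √(311^2 - 4·21210))/2 = (311 ± √11881)/2 = (311 ± 109)/2, giving x^2 = 101 or x^2 = 210. So f(x) = (x^2 - 101)(x^2 - 210) and the roots of f are ±√101, ±√210. Hence the splitting field is K = Q(√101, √210). Since 101 and 210 are distinct squarefree integers > 1, their product 21210 is not a perfect square, so √210 ∉ Q(√101). By the tower law [K:Q] = [Q(√101,√210):Q(√101)] · [Q(√101):Q] = 2 · 2 = 4.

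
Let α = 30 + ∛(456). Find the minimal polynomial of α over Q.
m_α(x) = x^3 - 90x^2 + 2700x - 27456

Set β = α - 30 = ∛(456), so β^3 = 456. Then (α - 30)^3 - 456 = 0, i.e. α is a root of g(x) = (x - 30)^3 - 456 = x^3 - 90x^2 + 2700x - 27456. Since g(x) = h(x - 30) where h(x) = x^3 - 456, and h is irreducible over Q (because 456 is not a perfect cube, so h has no rational root, and a monic cubic with no rational root is irreducible), g is also irreducible (irreducibility is preserved under the substitution x → x - 30). Hence m_α(x) = x^3 - 90x^2 + 2700x - 27456.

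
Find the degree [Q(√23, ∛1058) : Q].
[Q(√23, ∛1058) : Q] = 6

Let L = Q(√23, ∛1058). Since Q(√23) ⊂ L and [Q(√23):Q] = 2, the tower law gives 2 | [L:Q]. Likewise Q(∛1058) ⊂ L with [Q(∛1058):Q] = 3 (because 1058 is not a perfect cube), so 3 | [L:Q]. As gcd(2,3) = 1, [L:Q] is divisible by 6. Conversely L is generated over Q by √23 and ∛1058, so [L:Q] ≤ 2·3 = 6. Therefore [Q(√23, ∛1058) : Q] = 6.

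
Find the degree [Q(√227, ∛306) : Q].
[Q(√227, ∛306) : Q] = 6

Let L = Q(√227, ∛306). Since Q(√227) ⊂ L and [Q(√227):Q] = 2, the tower law gives 2 | [L:Q]. Likewise Q(∛306) ⊂ L with [Q(∛306):Q] = 3 (because 306 is not a perfect cube), so 3 | [L:Q]. As gcd(2,3) = 1, [L:Q] is divisible by 6. Conversely L is generated over Q by √227 and ∛306, so [L:Q] ≤ 2·3 = 6. Therefore [Q(√227, ∛306) : Q] = 6.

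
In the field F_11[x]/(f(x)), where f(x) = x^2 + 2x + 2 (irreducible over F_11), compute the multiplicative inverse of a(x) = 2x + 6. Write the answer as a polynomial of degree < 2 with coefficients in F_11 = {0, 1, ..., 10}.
a(x)^(-1) ≡ x + 10 (mod f(x))

Since f is irreducible over F_11, F_11[x]/(f) is a field and a(x) ≠ 0 has an inverse. Apply the extended Euclidean algorithm to f(x) and a(x) in F_11[x]: f(x) = (6x + 5)·a(x) + (5). The last nonzero remainder is the constant 5 = gcd(f, a) in F_11. Back-substituting through the division chain expresses 5 = s(x)·a(x) + t(x)·f(x) with s(x) ≡ 5x + 6 (mod f), so (5x + 6)·a(x) ≡ 5 (mod f). Multiplying by 5^(-1) ≡ 9 in F_11 gives a(x)^(-1) ≡ 9·(5x + 6) ≡ x + 10 (mod f). Check: (2x + 6)·(x + 10) = 2x^2 + 4x + 5 ≡ 1 (mod x^2 + 2x + 2).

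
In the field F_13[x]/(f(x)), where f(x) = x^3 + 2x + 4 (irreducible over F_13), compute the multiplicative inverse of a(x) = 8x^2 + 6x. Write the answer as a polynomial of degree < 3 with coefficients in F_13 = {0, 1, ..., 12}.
a(x)^(-1) ≡ 12x^2 + 6x (mod f(x))

Since f is irreducible over F_13, F_13[x]/(f) is a field and a(x) ≠ 0 has an inverse. Apply the extended Euclidean algorithm to f(x) and a(x) in F_13[x]: f(x) = (5x + 6)·a(x) + (5x + 4);  a(x) = (12x + 2)·(5x + 4) + (5). The last nonzero remainder is the constant 5 = gcd(f, a) in F_13. Back-substituting through the division chain expresses 5 = s(x)·a(x) + t(x)·f(x) with s(x) ≡ 8x^2 + 4x (mod f), so (8x^2 + 4x)·a(x) ≡ 5 (mod f). Multiplying by 5^(-1) ≡ 8 in F_13 gives a(x)^(-1) ≡ 8·(8x^2 + 4x) ≡ 12x^2 + 6x (mod f). Check: (8x^2 + 6x)·(12x^2 + 6x) = 5x^4 + 3x^3 + 10x^2 ≡ 1 (mod x^3 + 2x + 4).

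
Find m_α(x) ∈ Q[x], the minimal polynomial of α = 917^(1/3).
m_α(x) = x^3 - 917

α satisfies α^3 = 917, so x^3 - 917 annihilates α. By the rational root test, a rational root p/q (in lowest terms) of x^3 - 917 would satisfy p^3 = 917 q^3, forcing q = 1 and p^3 = 917; but 917 is not a perfect cube, contradiction. A monic cubic over Q with no rational root is irreducible (any nontrivial factorization would include a linear factor). Hence x^3 - 917 is the minimal polynomial of α, and in particular [Q(α):Q] = 3.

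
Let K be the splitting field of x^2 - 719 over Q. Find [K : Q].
[K : Q] = 2

f(x) = x^2 - 719 factors as (x - √719)(x + √719). The splitting field is K = Q(√719). Since 719 is squarefree and > 1, it is not a perfect square, so x^2 - 719 is irreducible over Q and [Q(√719) : Q] = 2. Hence [K : Q] = 2.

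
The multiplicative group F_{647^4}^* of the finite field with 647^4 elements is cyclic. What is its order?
|F_{647^4}^*| = 175233494880

F_{647^4} has 647^4 = 175233494881 elements; its multiplicative group consists of all nonzero elements, so |F_{647^4}^*| = 175233494881 - 1 = 175233494880. (It is cyclic since any finite subgroup of the multiplicative group of a field is cyclic.)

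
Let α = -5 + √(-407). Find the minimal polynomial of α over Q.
m_α(x) = x^2 + 10x + 432

From α + 5 = √(-407), squaring gives (α + 5)^2 = -407, i.e. α^2 + 10α + 25 = -407, so α^2 + 10α + 432 = 0. The discriminant of x^2 + 10x + 432 is (10)^2 - 4·(432) = 100 - 1728 = -1628, and 4·(-407) is not a perfect square in Q since -407 is squarefree and ≠ 1. Hence x^2 + 10x + 432 is irreducible over Q and is the minimal polynomial of α.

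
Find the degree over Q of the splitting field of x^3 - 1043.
[K : Q] = 6

The roots of x^3 - 1043 are ∛1043, ω∛1043, ω^2∛1043 where ω = e^(2πi/3) is a primitive cube root of unity, so K = Q(∛1043, ω). Now [Q(∛1043):Q] = 3 (since 1043 is not a perfect cube, x^3 - 1043 is irreducible) and [Q(ω):Q] = 2. Both 2 and 3 divide [K:Q], and [K:Q] ≤ 3·2 = 6, so [K:Q] = 6. (Equivalently: Q(∛1043) ⊂ R but ω ∉ R, so [K : Q(∛1043)] = 2.)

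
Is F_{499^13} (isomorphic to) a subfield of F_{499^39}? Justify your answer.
Yes: F_{499^13} is a subfield of F_{499^39}

F_{p^m} embeds in F_{p^n} iff m | n (since F_{p^n} is the splitting field of x^(p^n) - x, and F_{p^m} ⊂ F_{p^n} forces p^n to be a power of p^m, i.e. m | n; conversely if m | n then every root of x^(p^m) - x is a root of x^(p^n) - x). Here 13 | 39 (since 39 = 3·13), so F_{499^13} is a subfield of F_{499^39}, and [F_{499^39} : F_{499^13}] = 39/13 = 3.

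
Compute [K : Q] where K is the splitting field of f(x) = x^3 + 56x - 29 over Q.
[K : Q] = 6

By the rational root test, any rational root of the monic integer polynomial f(x) = x^3 + 56x - 29 must be an integer dividing the constant term -29, i.e. one of ±{1, 29}. Evaluating: f(1) = 28, f(-1) = -86, f(29) = 25984, f(-29) = -26042; none is 0, so f has no rational root and is therefore irreducible over Q (a cubic with no linear factor over a field is irreducible). For an irreducible cubic, the Galois group is A_3 or S_3 according as the discriminant disc(f) = -4a^3 - 27b^2 = -4·(56)^3 - 27·(-29)^2 = -725171 is or is not a square in Q. Here disc(f) = -725171 is not a perfect square in Q, so the Galois group of f over Q is not contained in A_3 and must be all of S_3. The splitting field has degree |S_3| = 6 over Q, so [K : Q] = 6.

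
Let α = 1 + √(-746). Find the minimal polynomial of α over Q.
m_α(x) = x^2 - 2x + 747

From α - 1 = √(-746), squaring gives (α - 1)^2 = -746, i.e. α^2 - 2α + 1 = -746, so α^2 - 2α + 747 = 0. The discriminant of x^2 - 2x + 747 is (-2)^2 - 4·(747) = 4 - 2988 = -2984, and 4·(-746) is not a perfect square in Q since -746 is squarefree and ≠ 1. Hence x^2 - 2x + 747 is irreducible over Q and is the minimal polynomial of α.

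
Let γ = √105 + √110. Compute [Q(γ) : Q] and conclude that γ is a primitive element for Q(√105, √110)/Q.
[Q(γ) : Q] = 4 (equivalently, Q(γ) = Q(√105, √110))

Obviously Q(γ) ⊆ Q(√105, √110), and [Q(√105, √110):Q] = 4 (since 105, 110 are distinct squarefree integers > 1 with 11550 not a perfect square). To show equality we compute the minimal polynomial of γ. From γ = √105 + √110: γ^2 = 105 + 2√(11550) + 110 = 215 + 2√(11550), so γ^2 - 215 = 2√(11550); squaring, (γ^2 - 215)^2 = 4·11550, i.e. γ^4 - 430γ^2 + 46225 - 46200 = 0, i.e. γ^4 - 430γ^2 + 25 = 0. So γ is a root of x^4 - 430x^2 + 25. This polynomial is irreducible over Q: it has no rational root (each ±√105 ± √110 is irrational), and any factorization into two quadratics over Q would force √(11550) ∈ Q (pairing opposite roots) or √105, √110 ∈ Q (other pairings), all impossible. Hence [Q(γ):Q] = 4 = [Q(√105, √110):Q], so Q(γ) = Q(√105, √110).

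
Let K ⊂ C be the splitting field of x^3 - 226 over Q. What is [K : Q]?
[K : Q] = 6

The roots of x^3 - 226 are ∛226, ω∛226, ω^2∛226 where ω = e^(2πi/3) is a primitive cube root of unity, so K = Q(∛226, ω). Now [Q(∛226):Q] = 3 (since 226 is not a perfect cube, x^3 - 226 is irreducible) and [Q(ω):Q] = 2. Both 2 and 3 divide [K:Q], and [K:Q] ≤ 3·2 = 6, so [K:Q] = 6. (Equivalently: Q(∛226) ⊂ R but ω ∉ R, so [K : Q(∛226)] = 2.)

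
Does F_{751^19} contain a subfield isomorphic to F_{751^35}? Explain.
No: F_{751^35} is not a subfield of F_{751^19}

F_{p^m} embeds in F_{p^n} iff m | n. Here 35 ∤ 19 (since 19 = 0·35 + 19 with remainder 19 ≠ 0), so F_{751^35} is not a subfield of F_{751^19}. Equivalently: if it were, the tower law would give 35 = [F_{751^35}:F_751] dividing [F_{751^19}:F_751] = 19, contradiction.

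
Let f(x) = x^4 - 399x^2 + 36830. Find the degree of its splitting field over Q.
[K : Q] = 4

Solving the quadratic in x^2: x^2 = (399 ± √(399^2 - 4·36830))/2 = (399 ± √11881)/2 = (399 ± 109)/2, giving x^2 = 254 or x^2 = 145. So f(x) = (x^2 - 254)(x^2 - 145) and the roots of f are ±√254, ±√145. Hence the splitting field is K = Q(√254, √145). Since 254 and 145 are distinct squarefree integers > 1, their product 36830 is not a perfect square, so √145 ∉ Q(√254). By the tower law [K:Q] = [Q(√254,√145):Q(√254)] · [Q(√254):Q] = 2 · 2 = 4.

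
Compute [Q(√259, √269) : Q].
[Q(√259, √269) : Q] = 4

[Q(√259):Q] = 2 (min poly x^2 - 259, irreducible since 259 is squarefree > 1). For the top step, suppose √269 ∈ Q(√259), say √269 = c + d√259 with c, d ∈ Q. Squaring: 269 = c^2 + 259d^2 + 2cd√259. Since √259 ∉ Q this forces 2cd = 0. If d = 0 then √269 = c ∈ Q, contradicting 269 squarefree > 1. If c = 0 then 269 = 259d^2, so 259·269 = (259d)^2 is a perfect square in Q — but 259·269 = 69671 is not a perfect square (since 259 and 269 are distinct squarefree integers). Contradiction. Hence √269 ∉ Q(√259), so x^2 - 269 stays irreducible over Q(√259) and [Q(√259, √269) : Q(√259)] = 2. By the tower law, [Q(√259, √269) : Q] = 2 · 2 = 4.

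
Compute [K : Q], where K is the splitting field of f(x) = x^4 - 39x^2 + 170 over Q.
[K : Q] = 4

Solving the quadratic in x^2: x^2 = (39 ± √(39^2 - 4·170))/2 = (39 ± √841)/2 = (39 ± 29)/2, giving x^2 = 5 or x^2 = 34. So f(x) = (x^2 - 5)(x^2 - 34) and the roots of f are ±√5, ±√34. Hence the splitting field is K = Q(√5, √34). Since 5 and 34 are distinct squarefree integers > 1, their product 170 is not a perfect square, so √34 ∉ Q(√5). By the tower law [K:Q] = [Q(√5,√34):Q(√5)] · [Q(√5):Q] = 2 · 2 = 4.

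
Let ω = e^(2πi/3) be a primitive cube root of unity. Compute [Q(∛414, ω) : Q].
[Q(∛414, ω) : Q] = 6

[Q(∛414):Q] = 3 (min poly x^3 - 414, irreducible since 414 is not a perfect cube). [Q(ω):Q] = 2 (min poly x^2 + x + 1). Since Q(∛414) ⊂ R and ω ∉ R, we have ω ∉ Q(∛414), so x^2 + x + 1 remains irreducible over Q(∛414) and [Q(∛414, ω) : Q(∛414)] = 2. By the tower law, [Q(∛414, ω) : Q] = 3 · 2 = 6. (In fact Q(∛414, ω) is the splitting field of x^3 - 414 over Q.)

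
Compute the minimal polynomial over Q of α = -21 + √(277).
m_α(x) = x^2 + 42x + 164

From α + 21 = √(277), squaring gives (α + 21)^2 = 277, i.e. α^2 + 42α + 441 = 277, so α^2 + 42α + 164 = 0. The discriminant of x^2 + 42x + 164 is (42)^2 - 4·(164) = 1764 - 656 = 1108, and 4·(277) is not a perfect square in Q since 277 is squarefree and ≠ 1. Hence x^2 + 42x + 164 is irreducible over Q and is the minimal polynomial of α.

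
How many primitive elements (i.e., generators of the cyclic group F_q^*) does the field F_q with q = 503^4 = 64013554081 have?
There are φ(64013554080) = 14572800000 primitive elements

F_q^* is cyclic of order q - 1 = 64013554080. A cyclic group of order m has exactly φ(m) generators. Here m = 64013554080 = 2^5 · 3^2 · 5 · 7 · 251 · 25301, so the number of primitive elements is φ(64013554080) = 14572800000.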